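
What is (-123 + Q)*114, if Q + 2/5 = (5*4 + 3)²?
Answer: 231192/5 ≈ 46238.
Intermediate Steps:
Q = 2643/5 (Q = -⅖ + (5*4 + 3)² = -⅖ + (20 + 3)² = -⅖ + 23² = -⅖ + 529 = 2643/5 ≈ 528.60)
(-123 + Q)*114 = (-123 + 2643/5)*114 = (2028/5)*114 = 231192/5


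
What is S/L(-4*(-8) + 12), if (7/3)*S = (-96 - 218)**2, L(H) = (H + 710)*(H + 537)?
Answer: 147894/1533259 ≈ 0.096457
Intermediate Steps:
L(H) = (537 + H)*(710 + H) (L(H) = (710 + H)*(537 + H) = (537 + H)*(710 + H))
S = 295788/7 (S = 3*(-96 - 218)**2/7 = (3/7)*(-314)**2 = (3/7)*98596 = 295788/7 ≈ 42255.)
S/L(-4*(-8) + 12) = 295788/(7*(381270 + (-4*(-8) + 12)**2 + 1247*(-4*(-8) + 12))) = 295788/(7*(381270 + (32 + 12)**2 + 1247*(32 + 12))) = 295788/(7*(381270 + 44**2 + 1247*44)) = 295788/(7*(381270 + 1936 + 54868)) = (295788/7)/438074 = (295788/7)*(1/438074) = 147894/1533259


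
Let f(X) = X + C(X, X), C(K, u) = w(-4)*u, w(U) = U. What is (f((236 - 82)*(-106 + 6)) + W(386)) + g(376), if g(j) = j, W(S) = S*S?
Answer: 195572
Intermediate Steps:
W(S) = S²
C(K, u) = -4*u
f(X) = -3*X (f(X) = X - 4*X = -3*X)
(f((236 - 82)*(-106 + 6)) + W(386)) + g(376) = (-3*(236 - 82)*(-106 + 6) + 386²) + 376 = (-462*(-100) + 148996) + 376 = (-3*(-15400) + 148996) + 376 = (46200 + 148996) + 376 = 195196 + 376 = 195572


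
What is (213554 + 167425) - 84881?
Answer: 296098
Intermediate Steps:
(213554 + 167425) - 84881 = 380979 - 84881 = 296098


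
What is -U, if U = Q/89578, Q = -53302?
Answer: 26651/44789 ≈ 0.59503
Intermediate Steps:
U = -26651/44789 (U = -53302/89578 = -53302*1/89578 = -26651/44789 ≈ -0.59503)
-U = -1*(-26651/44789) = 26651/44789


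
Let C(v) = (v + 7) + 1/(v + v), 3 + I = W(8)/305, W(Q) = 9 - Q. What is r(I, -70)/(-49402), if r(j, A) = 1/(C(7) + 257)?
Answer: -7/93740295 ≈ -7.4674e-8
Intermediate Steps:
I = -914/305 (I = -3 + (9 - 1*8)/305 = -3 + (9 - 8)*(1/305) = -3 + 1*(1/305) = -3 + 1/305 = -914/305 ≈ -2.9967)
C(v) = 7 + v + 1/(2*v) (C(v) = (7 + v) + 1/(2*v) = 7 + v + 1/(2*v))
r(j, A) = 14/3795 (r(j, A) = 1/((7 + 7 + (½)/7) + 257) = 1/((7 + 7 + (½)*(⅐)) + 257) = 1/((7 + 7 + 1/14) + 257) = 1/(197/14 + 257) = 1/(3795/14) = 14/3795)
r(I, -70)/(-49402) = (14/3795)/(-49402) = (14/3795)*(-1/49402) = -7/93740295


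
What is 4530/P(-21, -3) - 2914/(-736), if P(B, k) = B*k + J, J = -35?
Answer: 426959/2576 ≈ 165.74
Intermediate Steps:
P(B, k) = -35 + B*k (P(B, k) = B*k - 35 = -35 + B*k)
4530/P(-21, -3) - 2914/(-736) = 4530/(-35 - 21*(-3)) - 2914/(-736) = 4530/(-35 + 63) - 2914*(-1/736) = 4530/28 + 1457/368 = 4530*(1/28) + 1457/368 = 2265/14 + 1457/368 = 426959/2576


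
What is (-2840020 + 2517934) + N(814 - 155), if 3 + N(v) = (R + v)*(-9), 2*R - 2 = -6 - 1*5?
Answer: -655959/2 ≈ -3.2798e+5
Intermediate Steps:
R = -9/2 (R = 1 + (-6 - 1*5)/2 = 1 + (-6 - 5)/2 = 1 + (1/2)*(-11) = 1 - 11/2 = -9/2 ≈ -4.5000)
N(v) = 75/2 - 9*v (N(v) = -3 + (-9/2 + v)*(-9) = -3 + (81/2 - 9*v) = 75/2 - 9*v)
(-2840020 + 2517934) + N(814 - 155) = (-2840020 + 2517934) + (75/2 - 9*(814 - 155)) = -322086 + (75/2 - 9*659) = -322086 + (75/2 - 5931) = -322086 - 11787/2 = -655959/2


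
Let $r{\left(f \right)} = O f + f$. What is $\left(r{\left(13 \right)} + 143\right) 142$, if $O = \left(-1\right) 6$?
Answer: $11076$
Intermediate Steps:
$O = -6$
$r{\left(f \right)} = - 5 f$ ($r{\left(f \right)} = - 6 f + f = - 5 f$)
$\left(r{\left(13 \right)} + 143\right) 142 = \left(\left(-5\right) 13 + 143\right) 142 = \left(-65 + 143\right) 142 = 78 \cdot 142 = 11076$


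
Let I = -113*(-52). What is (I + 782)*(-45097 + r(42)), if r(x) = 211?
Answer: -298850988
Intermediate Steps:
I = 5876
(I + 782)*(-45097 + r(42)) = (5876 + 782)*(-45097 + 211) = 6658*(-44886) = -298850988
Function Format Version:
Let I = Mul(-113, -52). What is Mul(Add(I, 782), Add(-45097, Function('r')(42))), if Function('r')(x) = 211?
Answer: -298850988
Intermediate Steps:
I = 5876
Mul(Add(I, 782), Add(-45097, Function('r')(42))) = Mul(Add(5876, 782), Add(-45097, 211)) = Mul(6658, -44886) = -298850988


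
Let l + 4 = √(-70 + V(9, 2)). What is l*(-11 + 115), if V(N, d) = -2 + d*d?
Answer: -416 + 208*I*√17 ≈ -416.0 + 857.61*I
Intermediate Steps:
V(N, d) = -2 + d²
l = -4 + 2*I*√17 (l = -4 + √(-70 + (-2 + 2²)) = -4 + √(-70 + (-2 + 4)) = -4 + √(-70 + 2) = -4 + √(-68) = -4 + 2*I*√17 ≈ -4.0 + 8.2462*I)
l*(-11 + 115) = (-4 + 2*I*√17)*(-11 + 115) = (-4 + 2*I*√17)*104 = -416 + 208*I*√17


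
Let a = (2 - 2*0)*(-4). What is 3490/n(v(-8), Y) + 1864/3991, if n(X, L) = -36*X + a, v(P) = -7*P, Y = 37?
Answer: -5077927/4038892 ≈ -1.2573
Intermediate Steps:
a = -8 (a = (2 + 0)*(-4) = 2*(-4) = -8)
n(X, L) = -8 - 36*X (n(X, L) = -36*X - 8 = -8 - 36*X)
3490/n(v(-8), Y) + 1864/3991 = 3490/(-8 - (-252)*(-8)) + 1864/3991 = 3490/(-8 - 36*56) + 1864*(1/3991) = 3490/(-8 - 2016) + 1864/3991 = 3490/(-2024) + 1864/3991 = 3490*(-1/2024) + 1864/3991 = -1745/1012 + 1864/3991 = -5077927/4038892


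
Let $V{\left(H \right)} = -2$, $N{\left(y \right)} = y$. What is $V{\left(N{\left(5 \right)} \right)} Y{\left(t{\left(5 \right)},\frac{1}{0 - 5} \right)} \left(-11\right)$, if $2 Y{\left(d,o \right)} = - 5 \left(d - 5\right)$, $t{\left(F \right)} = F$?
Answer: $0$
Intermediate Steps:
$Y{\left(d,o \right)} = \frac{25}{2} - \frac{5 d}{2}$ ($Y{\left(d,o \right)} = \frac{\left(-5\right) \left(d - 5\right)}{2} = \frac{\left(-5\right) \left(-5 + d\right)}{2} = \frac{25 - 5 d}{2} = \frac{25}{2} - \frac{5 d}{2}$)
$V{\left(N{\left(5 \right)} \right)} Y{\left(t{\left(5 \right)},\frac{1}{0 - 5} \right)} \left(-11\right) = - 2 \left(\frac{25}{2} - \frac{25}{2}\right) \left(-11\right) = \left(-2\right) 0 \left(-11\right) = 0 \left(-11\right) = 0$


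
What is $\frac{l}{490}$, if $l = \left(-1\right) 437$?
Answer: $- \frac{437}{490} \approx -0.89184$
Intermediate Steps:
$l = -437$
$\frac{l}{490} = \frac{1}{490} \left(-437\right) = - \frac{437}{490}$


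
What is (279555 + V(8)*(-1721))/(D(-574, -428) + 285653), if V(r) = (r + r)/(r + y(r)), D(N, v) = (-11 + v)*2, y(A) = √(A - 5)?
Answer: 16832567/17371275 + 27536*√3/17371275 ≈ 0.97173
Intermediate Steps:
y(A) = √(-5 + A)
D(N, v) = -22 + 2*v
V(r) = 2*r/(r + √(-5 + r)) (V(r) = (r + r)/(r + √(-5 + r)) = (2*r)/(r + √(-5 + r)) = 2*r/(r + √(-5 + r)))
(279555 + V(8)*(-1721))/(D(-574, -428) + 285653) = (279555 + (2*8/(8 + √(-5 + 8)))*(-1721))/((-22 + 2*(-428)) + 285653) = (279555 + (2*8/(8 + √3))*(-1721))/((-22 - 856) + 285653) = (279555 + (16/(8 + √3))*(-1721))/(-878 + 285653) = (279555 - 27536/(8 + √3))/284775 = (279555 - 27536/(8 + √3))*(1/284775) = 18637/18985 - 27536/(284775*(8 + √3))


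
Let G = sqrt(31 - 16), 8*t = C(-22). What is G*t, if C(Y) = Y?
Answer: -11*sqrt(15)/4 ≈ -10.651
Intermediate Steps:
t = -11/4 (t = (1/8)*(-22) = -11/4 ≈ -2.7500)
G = sqrt(15) ≈ 3.8730
G*t = sqrt(15)*(-11/4) = -11*sqrt(15)/4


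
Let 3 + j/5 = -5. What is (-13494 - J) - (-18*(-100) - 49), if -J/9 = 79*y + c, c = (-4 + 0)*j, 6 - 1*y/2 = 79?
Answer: -117611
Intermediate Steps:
y = -146 (y = 12 - 2*79 = 12 - 158 = -146)
j = -40 (j = -15 + 5*(-5) = -15 - 25 = -40)
c = 160 (c = (-4 + 0)*(-40) = -4*(-40) = 160)
J = 102366 (J = -9*(79*(-146) + 160) = -9*(-11534 + 160) = -9*(-11374) = 102366)
(-13494 - J) - (-18*(-100) - 49) = (-13494 - 1*102366) - (-18*(-100) - 49) = (-13494 - 102366) - (1800 - 49) = -115860 - 1*1751 = -115860 - 1751 = -117611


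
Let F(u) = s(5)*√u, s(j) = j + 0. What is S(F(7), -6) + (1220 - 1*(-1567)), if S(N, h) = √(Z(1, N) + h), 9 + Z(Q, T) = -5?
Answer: 2787 + 2*I*√5 ≈ 2787.0 + 4.4721*I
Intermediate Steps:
Z(Q, T) = -14 (Z(Q, T) = -9 - 5 = -14)
s(j) = j
F(u) = 5*√u
S(N, h) = √(-14 + h)
S(F(7), -6) + (1220 - 1*(-1567)) = √(-14 - 6) + (1220 - 1*(-1567)) = √(-20) + (1220 + 1567) = 2*I*√5 + 2787 = 2787 + 2*I*√5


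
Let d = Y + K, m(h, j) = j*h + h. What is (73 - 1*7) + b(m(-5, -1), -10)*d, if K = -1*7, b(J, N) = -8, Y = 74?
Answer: -470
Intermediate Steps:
m(h, j) = h + h*j (m(h, j) = h*j + h = h + h*j)
K = -7
d = 67 (d = 74 - 7 = 67)
(73 - 1*7) + b(m(-5, -1), -10)*d = (73 - 1*7) - 8*67 = (73 - 7) - 536 = 66 - 536 = -470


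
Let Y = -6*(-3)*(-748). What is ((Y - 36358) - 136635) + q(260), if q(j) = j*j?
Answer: -118857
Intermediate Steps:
Y = -13464 (Y = 18*(-748) = -13464)
q(j) = j**2
((Y - 36358) - 136635) + q(260) = ((-13464 - 36358) - 136635) + 260**2 = (-49822 - 136635) + 67600 = -186457 + 67600 = -118857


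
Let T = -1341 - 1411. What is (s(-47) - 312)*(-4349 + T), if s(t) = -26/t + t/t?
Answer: 103610691/47 ≈ 2.2045e+6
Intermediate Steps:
s(t) = 1 - 26/t (s(t) = -26/t + 1 = 1 - 26/t)
T = -2752
(s(-47) - 312)*(-4349 + T) = ((-26 - 47)/(-47) - 312)*(-4349 - 2752) = (-1/47*(-73) - 312)*(-7101) = (73/47 - 312)*(-7101) = -14591/47*(-7101) = 103610691/47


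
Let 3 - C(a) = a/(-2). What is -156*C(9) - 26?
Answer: -1196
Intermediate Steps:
C(a) = 3 + a/2 (C(a) = 3 - a/(-2) = 3 - a*(-1)/2 = 3 - (-1)*a/2 = 3 + a/2)
-156*C(9) - 26 = -156*(3 + (½)*9) - 26 = -156*(3 + 9/2) - 26 = -156*15/2 - 26 = -1170 - 26 = -1196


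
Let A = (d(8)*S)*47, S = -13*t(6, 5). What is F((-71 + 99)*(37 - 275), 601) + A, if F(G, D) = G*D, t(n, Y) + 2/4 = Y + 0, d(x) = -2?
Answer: -3999565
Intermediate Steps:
t(n, Y) = -1/2 + Y (t(n, Y) = -1/2 + (Y + 0) = -1/2 + Y)
S = -117/2 (S = -13*(-1/2 + 5) = -13*9/2 = -117/2 ≈ -58.500)
F(G, D) = D*G
A = 5499 (A = -2*(-117/2)*47 = 117*47 = 5499)
F((-71 + 99)*(37 - 275), 601) + A = 601*((-71 + 99)*(37 - 275)) + 5499 = 601*(28*(-238)) + 5499 = 601*(-6664) + 5499 = -4005064 + 5499 = -3999565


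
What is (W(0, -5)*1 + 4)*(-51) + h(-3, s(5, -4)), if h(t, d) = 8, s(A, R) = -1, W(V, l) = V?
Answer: -196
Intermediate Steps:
(W(0, -5)*1 + 4)*(-51) + h(-3, s(5, -4)) = (0*1 + 4)*(-51) + 8 = (0 + 4)*(-51) + 8 = 4*(-51) + 8 = -204 + 8 = -196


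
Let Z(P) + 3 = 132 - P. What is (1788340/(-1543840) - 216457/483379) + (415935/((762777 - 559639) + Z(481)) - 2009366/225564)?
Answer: -1805573613713674525037/213342726746802278184 ≈ -8.4633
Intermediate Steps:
Z(P) = 129 - P (Z(P) = -3 + (132 - P) = 129 - P)
(1788340/(-1543840) - 216457/483379) + (415935/((762777 - 559639) + Z(481)) - 2009366/225564) = (1788340/(-1543840) - 216457/483379) + (415935/((762777 - 559639) + (129 - 1*481)) - 2009366/225564) = (1788340*(-1/1543840) - 216457*1/483379) + (415935/(203138 + (129 - 481)) - 2009366*1/225564) = (-89417/77192 - 216457/483379) + (415935/(203138 - 352) - 1004683/112782) = -59931048787/37312991768 + (415935/202786 - 1004683/112782) = -59931048787/37312991768 - 39206416417/5717652663 = -1805573613713674525037/213342726746802278184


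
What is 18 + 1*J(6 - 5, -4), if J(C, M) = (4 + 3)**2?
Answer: 67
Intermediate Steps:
J(C, M) = 49 (J(C, M) = 7**2 = 49)
18 + 1*J(6 - 5, -4) = 18 + 1*49 = 18 + 49 = 67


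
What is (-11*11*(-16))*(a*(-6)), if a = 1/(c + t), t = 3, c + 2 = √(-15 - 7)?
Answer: 11616*I/(√22 - I) ≈ -505.04 + 2368.9*I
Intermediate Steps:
c = -2 + I*√22 (c = -2 + √(-15 - 7) = -2 + √(-22) = -2 + I*√22 ≈ -2.0 + 4.6904*I)
a = 1/(1 + I*√22) (a = 1/((-2 + I*√22) + 3) = 1/(1 + I*√22) ≈ 0.043478 - 0.20393*I)
(-11*11*(-16))*(a*(-6)) = (-11*11*(-16))*((1/23 - I*√22/23)*(-6)) = (-121*(-16))*(-6/23 + 6*I*√22/23) = 1936*(-6/23 + 6*I*√22/23) = -11616/23 + 11616*I*√22/23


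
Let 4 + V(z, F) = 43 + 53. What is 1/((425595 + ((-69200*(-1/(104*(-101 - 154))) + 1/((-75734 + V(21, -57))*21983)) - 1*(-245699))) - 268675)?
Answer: 28268247462/11381259763110941 ≈ 2.4838e-6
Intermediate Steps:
V(z, F) = 92 (V(z, F) = -4 + (43 + 53) = -4 + 96 = 92)
1/((425595 + ((-69200*(-1/(104*(-101 - 154))) + 1/((-75734 + V(21, -57))*21983)) - 1*(-245699))) - 268675) = 1/((425595 + ((-69200*(-1/(104*(-101 - 154))) + 1/((-75734 + 92)*21983)) - 1*(-245699))) - 268675) = 1/((425595 + ((-69200/((-255*(-104))) + (1/21983)/(-75642)) + 245699)) - 268675) = 1/((425595 + ((-69200/26520 - 1/75642*1/21983) + 245699)) - 268675) = 1/((425595 + ((-69200*1/26520 - 1/1662838086) + 245699)) - 268675) = 1/((425595 + ((-1730/663 - 1/1662838086) + 245699)) - 268675) = 1/((425595 + (-73761792037/28268247462 + 245699)) - 268675) = 1/((425595 + 6945406371373901/28268247462) - 268675) = 1/(18976231149963791/28268247462 - 268675) = 1/(11381259763110941/28268247462) = 28268247462/11381259763110941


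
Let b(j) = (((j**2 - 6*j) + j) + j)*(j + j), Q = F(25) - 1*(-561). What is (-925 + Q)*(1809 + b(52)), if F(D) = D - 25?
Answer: -95147052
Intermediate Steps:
F(D) = -25 + D
Q = 561 (Q = (-25 + 25) - 1*(-561) = 0 + 561 = 561)
b(j) = 2*j*(j**2 - 4*j) (b(j) = ((j**2 - 5*j) + j)*(2*j) = (j**2 - 4*j)*(2*j) = 2*j*(j**2 - 4*j))
(-925 + Q)*(1809 + b(52)) = (-925 + 561)*(1809 + 2*52**2*(-4 + 52)) = -364*(1809 + 2*2704*48) = -364*(1809 + 259584) = -364*261393 = -95147052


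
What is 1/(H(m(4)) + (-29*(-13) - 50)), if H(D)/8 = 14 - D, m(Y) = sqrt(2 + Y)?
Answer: 439/192337 + 8*sqrt(6)/192337 ≈ 0.0023843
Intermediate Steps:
H(D) = 112 - 8*D (H(D) = 8*(14 - D) = 112 - 8*D)
1/(H(m(4)) + (-29*(-13) - 50)) = 1/((112 - 8*sqrt(2 + 4)) + (-29*(-13) - 50)) = 1/((112 - 8*sqrt(6)) + (377 - 50)) = 1/((112 - 8*sqrt(6)) + 327) = 1/(439 - 8*sqrt(6))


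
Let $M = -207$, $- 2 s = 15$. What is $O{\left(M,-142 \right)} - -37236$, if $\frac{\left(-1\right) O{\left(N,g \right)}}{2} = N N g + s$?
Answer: $12206367$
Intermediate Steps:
$s = - \frac{15}{2}$ ($s = \left(- \frac{1}{2}\right) 15 = - \frac{15}{2} \approx -7.5$)
$O{\left(N,g \right)} = 15 - 2 g N^{2}$ ($O{\left(N,g \right)} = - 2 \left(N N g - \frac{15}{2}\right) = - 2 \left(N^{2} g - \frac{15}{2}\right) = - 2 \left(g N^{2} - \frac{15}{2}\right) = - 2 \left(- \frac{15}{2} + g N^{2}\right) = 15 - 2 g N^{2}$)
$O{\left(M,-142 \right)} - -37236 = \left(15 - - 284 \left(-207\right)^{2}\right) - -37236 = \left(15 - \left(-284\right) 42849\right) + 37236 = \left(15 + 12169116\right) + 37236 = 12169131 + 37236 = 12206367$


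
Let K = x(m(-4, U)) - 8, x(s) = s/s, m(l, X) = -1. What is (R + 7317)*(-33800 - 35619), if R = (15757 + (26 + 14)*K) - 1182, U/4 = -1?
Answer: -1500283428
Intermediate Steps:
U = -4 (U = 4*(-1) = -4)
x(s) = 1
K = -7 (K = 1 - 8 = -7)
R = 14295 (R = (15757 + (26 + 14)*(-7)) - 1182 = (15757 + 40*(-7)) - 1182 = (15757 - 280) - 1182 = 15477 - 1182 = 14295)
(R + 7317)*(-33800 - 35619) = (14295 + 7317)*(-33800 - 35619) = 21612*(-69419) = -1500283428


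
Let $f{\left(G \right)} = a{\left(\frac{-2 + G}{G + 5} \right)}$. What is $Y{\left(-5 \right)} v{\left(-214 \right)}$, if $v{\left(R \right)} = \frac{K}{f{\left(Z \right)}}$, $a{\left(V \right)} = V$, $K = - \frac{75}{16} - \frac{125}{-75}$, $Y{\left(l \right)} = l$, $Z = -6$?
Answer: $\frac{725}{384} \approx 1.888$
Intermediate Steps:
$K = - \frac{145}{48}$ ($K = \left(-75\right) \frac{1}{16} - - \frac{5}{3} = - \frac{75}{16} + \frac{5}{3} = - \frac{145}{48} \approx -3.0208$)
$f{\left(G \right)} = \frac{-2 + G}{5 + G}$ ($f{\left(G \right)} = \frac{-2 + G}{G + 5} = \frac{-2 + G}{5 + G}$)
$v{\left(R \right)} = - \frac{145}{384}$ ($v{\left(R \right)} = - \frac{145}{48 \frac{-2 - 6}{5 - 6}} = - \frac{145}{48 \frac{1}{-1} \left(-8\right)} = - \frac{145}{48 \left(\left(-1\right) \left(-8\right)\right)} = - \frac{145}{48 \cdot 8} = \left(- \frac{145}{48}\right) \frac{1}{8} = - \frac{145}{384}$)
$Y{\left(-5 \right)} v{\left(-214 \right)} = \left(-5\right) \left(- \frac{145}{384}\right) = \frac{725}{384}$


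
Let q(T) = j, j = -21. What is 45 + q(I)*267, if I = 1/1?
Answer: -5562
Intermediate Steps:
I = 1
q(T) = -21
45 + q(I)*267 = 45 - 21*267 = 45 - 5607 = -5562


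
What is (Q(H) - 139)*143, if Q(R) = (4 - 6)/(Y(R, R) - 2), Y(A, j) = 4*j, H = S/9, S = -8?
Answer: -495638/25 ≈ -19826.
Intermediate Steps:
H = -8/9 ≈ -0.88889
Q(R) = -2/(-2 + 4*R) (Q(R) = (4 - 6)/(4*R - 2) = -2/(-2 + 4*R))
(Q(H) - 139)*143 = (-1/(-1 + 2*(-8/9)) - 139)*143 = (-1/(-1 - 16/9) - 139)*143 = (-1/(-25/9) - 139)*143 = (-1*(-9/25) - 139)*143 = (9/25 - 139)*143 = -3466/25*143 = -495638/25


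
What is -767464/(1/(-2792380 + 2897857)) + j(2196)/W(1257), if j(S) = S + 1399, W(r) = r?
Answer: -101753899008701/1257 ≈ -8.0950e+10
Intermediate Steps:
j(S) = 1399 + S
-767464/(1/(-2792380 + 2897857)) + j(2196)/W(1257) = -767464/(1/(-2792380 + 2897857)) + (1399 + 2196)/1257 = -767464/(1/105477) + 3595*(1/1257) = -767464/1/105477 + 3595/1257 = -767464*105477 + 3595/1257 = -80949800328 + 3595/1257 = -101753899008701/1257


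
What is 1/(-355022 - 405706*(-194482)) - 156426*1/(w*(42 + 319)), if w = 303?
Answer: -7714299552766771/5394328487491056 ≈ -1.4301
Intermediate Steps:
1/(-355022 - 405706*(-194482)) - 156426*1/(w*(42 + 319)) = 1/(-355022 - 405706*(-194482)) - 156426*1/(303*(42 + 319)) = -1/194482/(-760728) - 156426/(361*303) = -1/760728*(-1/194482) - 156426/109383 = 1/147947902896 - 156426*1/109383 = 1/147947902896 - 52142/36461 = -7714299552766771/5394328487491056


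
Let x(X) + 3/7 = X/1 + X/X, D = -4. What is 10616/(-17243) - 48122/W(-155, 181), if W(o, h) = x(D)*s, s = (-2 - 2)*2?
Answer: -2905205897/1655328 ≈ -1755.1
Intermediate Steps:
x(X) = 4/7 + X (x(X) = -3/7 + (X/1 + X/X) = -3/7 + (X*1 + 1) = -3/7 + (X + 1) = -3/7 + (1 + X) = 4/7 + X)
s = -8 (s = -4*2 = -8)
W(o, h) = 192/7 (W(o, h) = (4/7 - 4)*(-8) = -24/7*(-8) = 192/7)
10616/(-17243) - 48122/W(-155, 181) = 10616/(-17243) - 48122/192/7 = 10616*(-1/17243) - 48122*7/192 = -10616/17243 - 168427/96 = -2905205897/1655328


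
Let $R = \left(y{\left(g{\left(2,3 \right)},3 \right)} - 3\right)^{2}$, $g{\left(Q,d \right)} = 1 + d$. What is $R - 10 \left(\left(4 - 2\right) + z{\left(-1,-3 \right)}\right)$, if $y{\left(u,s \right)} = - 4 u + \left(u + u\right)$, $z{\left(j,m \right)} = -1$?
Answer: $111$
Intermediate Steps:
$y{\left(u,s \right)} = - 2 u$ ($y{\left(u,s \right)} = - 4 u + 2 u = - 2 u$)
$R = 121$ ($R = \left(- 2 \left(1 + 3\right) - 3\right)^{2} = \left(\left(-2\right) 4 - 3\right)^{2} = \left(-8 - 3\right)^{2} = \left(-11\right)^{2} = 121$)
$R - 10 \left(\left(4 - 2\right) + z{\left(-1,-3 \right)}\right) = 121 - 10 \left(\left(4 - 2\right) - 1\right) = 121 - 10 \left(2 - 1\right) = 121 - 10 = 111$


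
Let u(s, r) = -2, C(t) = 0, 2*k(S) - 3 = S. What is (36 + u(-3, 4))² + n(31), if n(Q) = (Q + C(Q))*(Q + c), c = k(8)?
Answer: 4575/2 ≈ 2287.5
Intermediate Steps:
k(S) = 3/2 + S/2
c = 11/2 (c = 3/2 + (½)*8 = 3/2 + 4 = 11/2 ≈ 5.5000)
n(Q) = Q*(11/2 + Q) (n(Q) = (Q + 0)*(Q + 11/2) = Q*(11/2 + Q))
(36 + u(-3, 4))² + n(31) = (36 - 2)² + (½)*31*(11 + 2*31) = 34² + (½)*31*(11 + 62) = 1156 + (½)*31*73 = 1156 + 2263/2 = 4575/2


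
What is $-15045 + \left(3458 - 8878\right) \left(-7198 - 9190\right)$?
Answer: $88807915$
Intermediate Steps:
$-15045 + \left(3458 - 8878\right) \left(-7198 - 9190\right) = -15045 - -88822960 = -15045 + 88822960 = 88807915$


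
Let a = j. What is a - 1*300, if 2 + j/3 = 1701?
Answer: 4797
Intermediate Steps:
j = 5097 (j = -6 + 3*1701 = -6 + 5103 = 5097)
a = 5097
a - 1*300 = 5097 - 1*300 = 5097 - 300 = 4797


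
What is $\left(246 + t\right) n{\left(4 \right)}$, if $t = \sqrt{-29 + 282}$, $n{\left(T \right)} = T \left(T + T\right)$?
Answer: $7872 + 32 \sqrt{253} \approx 8381.0$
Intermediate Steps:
$n{\left(T \right)} = 2 T^{2}$ ($n{\left(T \right)} = T 2 T = 2 T^{2}$)
$t = \sqrt{253} \approx 15.906$
$\left(246 + t\right) n{\left(4 \right)} = \left(246 + \sqrt{253}\right) 2 \cdot 4^{2} = \left(246 + \sqrt{253}\right) 2 \cdot 16 = \left(246 + \sqrt{253}\right) 32 = 7872 + 32 \sqrt{253}$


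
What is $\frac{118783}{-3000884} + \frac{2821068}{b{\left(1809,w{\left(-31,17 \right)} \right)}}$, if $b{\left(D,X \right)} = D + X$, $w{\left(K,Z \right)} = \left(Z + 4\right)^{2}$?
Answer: $\frac{1967789531}{1569500} \approx 1253.8$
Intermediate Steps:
$w{\left(K,Z \right)} = \left(4 + Z\right)^{2}$
$\frac{118783}{-3000884} + \frac{2821068}{b{\left(1809,w{\left(-31,17 \right)} \right)}} = \frac{118783}{-3000884} + \frac{2821068}{1809 + \left(4 + 17\right)^{2}} = 118783 \left(- \frac{1}{3000884}\right) + \frac{2821068}{1809 + 21^{2}} = - \frac{497}{12556} + \frac{2821068}{1809 + 441} = - \frac{497}{12556} + \frac{2821068}{2250} = - \frac{497}{12556} + 2821068 \cdot \frac{1}{2250} = - \frac{497}{12556} + \frac{156726}{125} = \frac{1967789531}{1569500}$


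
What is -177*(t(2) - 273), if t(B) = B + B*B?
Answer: 47259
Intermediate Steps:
t(B) = B + B²
-177*(t(2) - 273) = -177*(2*(1 + 2) - 273) = -177*(2*3 - 273) = -177*(6 - 273) = -177*(-267) = 47259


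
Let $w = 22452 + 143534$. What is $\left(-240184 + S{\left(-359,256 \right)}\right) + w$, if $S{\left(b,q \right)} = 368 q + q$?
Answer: $20266$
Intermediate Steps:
$S{\left(b,q \right)} = 369 q$
$w = 165986$
$\left(-240184 + S{\left(-359,256 \right)}\right) + w = \left(-240184 + 369 \cdot 256\right) + 165986 = \left(-240184 + 94464\right) + 165986 = -145720 + 165986 = 20266$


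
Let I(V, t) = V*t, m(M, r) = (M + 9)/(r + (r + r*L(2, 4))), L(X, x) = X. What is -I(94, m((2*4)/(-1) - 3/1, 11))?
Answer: 47/11 ≈ 4.2727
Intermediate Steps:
m(M, r) = (9 + M)/(4*r) (m(M, r) = (M + 9)/(r + (r + r*2)) = (9 + M)/(r + (r + 2*r)) = (9 + M)/(r + 3*r) = (9 + M)/((4*r)) = (9 + M)*(1/(4*r)) = (9 + M)/(4*r))
-I(94, m((2*4)/(-1) - 3/1, 11)) = -94*(1/4)*(9 + ((2*4)/(-1) - 3/1))/11 = -94*(1/4)*(1/11)*(9 + (8*(-1) - 3*1)) = -94*(1/4)*(1/11)*(9 + (-8 - 3)) = -94*(1/4)*(1/11)*(9 - 11) = -94*(1/4)*(1/11)*(-2) = -94*(-1)/22 = -1*(-47/11) = 47/11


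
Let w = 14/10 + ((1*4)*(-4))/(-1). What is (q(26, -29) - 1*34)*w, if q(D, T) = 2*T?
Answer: -8004/5 ≈ -1600.8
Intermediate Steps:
w = 87/5 (w = 14*(⅒) + (4*(-4))*(-1) = 7/5 - 16*(-1) = 7/5 + 16 = 87/5 ≈ 17.400)
(q(26, -29) - 1*34)*w = (2*(-29) - 1*34)*(87/5) = (-58 - 34)*(87/5) = -92*87/5 = -8004/5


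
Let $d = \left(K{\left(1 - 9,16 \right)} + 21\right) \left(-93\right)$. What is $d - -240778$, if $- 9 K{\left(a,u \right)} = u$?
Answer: $\frac{716971}{3} \approx 2.3899 \cdot 10^{5}$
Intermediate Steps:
$K{\left(a,u \right)} = - \frac{u}{9}$
$d = - \frac{5363}{3}$ ($d = \left(\left(- \frac{1}{9}\right) 16 + 21\right) \left(-93\right) = \left(- \frac{16}{9} + 21\right) \left(-93\right) = \frac{173}{9} \left(-93\right) = - \frac{5363}{3} \approx -1787.7$)
$d - -240778 = - \frac{5363}{3} - -240778 = - \frac{5363}{3} + 240778 = \frac{716971}{3}$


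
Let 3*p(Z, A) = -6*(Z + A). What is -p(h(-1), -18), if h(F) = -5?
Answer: -46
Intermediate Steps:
p(Z, A) = -2*A - 2*Z (p(Z, A) = (-6*(Z + A))/3 = (-6*(A + Z))/3 = (-6*A - 6*Z)/3 = -2*A - 2*Z)
-p(h(-1), -18) = -(-2*(-18) - 2*(-5)) = -(36 + 10) = -1*46 = -46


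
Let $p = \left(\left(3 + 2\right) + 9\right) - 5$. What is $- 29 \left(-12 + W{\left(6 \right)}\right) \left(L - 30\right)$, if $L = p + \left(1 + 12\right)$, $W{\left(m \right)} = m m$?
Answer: $5568$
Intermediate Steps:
$p = 9$ ($p = \left(5 + 9\right) - 5 = 14 - 5 = 9$)
$W{\left(m \right)} = m^{2}$
$L = 22$ ($L = 9 + \left(1 + 12\right) = 9 + 13 = 22$)
$- 29 \left(-12 + W{\left(6 \right)}\right) \left(L - 30\right) = - 29 \left(-12 + 6^{2}\right) \left(22 - 30\right) = - 29 \left(-12 + 36\right) \left(-8\right) = - 29 \cdot 24 \left(-8\right) = \left(-29\right) \left(-192\right) = 5568$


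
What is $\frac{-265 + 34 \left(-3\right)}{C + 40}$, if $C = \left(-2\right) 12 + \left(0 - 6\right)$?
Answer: $- \frac{367}{10} \approx -36.7$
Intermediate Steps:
$C = -30$ ($C = -24 + \left(0 - 6\right) = -24 - 6 = -30$)
$\frac{-265 + 34 \left(-3\right)}{C + 40} = \frac{-265 + 34 \left(-3\right)}{-30 + 40} = \frac{-265 - 102}{10} = \left(-367\right) \frac{1}{10} = - \frac{367}{10}$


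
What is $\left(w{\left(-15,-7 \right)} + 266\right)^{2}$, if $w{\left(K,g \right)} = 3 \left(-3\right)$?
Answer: $66049$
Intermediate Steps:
$w{\left(K,g \right)} = -9$
$\left(w{\left(-15,-7 \right)} + 266\right)^{2} = \left(-9 + 266\right)^{2} = 257^{2} = 66049$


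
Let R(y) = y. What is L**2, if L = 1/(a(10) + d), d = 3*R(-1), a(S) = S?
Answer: 1/49 ≈ 0.020408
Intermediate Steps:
d = -3 (d = 3*(-1) = -3)
L = 1/7 (L = 1/(10 - 3) = 1/7 ≈ 0.14286)
L**2 = (1/7)**2 = 1/49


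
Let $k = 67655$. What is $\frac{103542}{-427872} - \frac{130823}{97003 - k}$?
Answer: $- \frac{223538823}{47565104} \approx -4.6996$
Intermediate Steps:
$\frac{103542}{-427872} - \frac{130823}{97003 - k} = \frac{103542}{-427872} - \frac{130823}{97003 - 67655} = 103542 \left(- \frac{1}{427872}\right) - \frac{130823}{97003 - 67655} = - \frac{17257}{71312} - \frac{130823}{29348} = - \frac{17257}{71312} - \frac{11893}{2668} = - \frac{223538823}{47565104}$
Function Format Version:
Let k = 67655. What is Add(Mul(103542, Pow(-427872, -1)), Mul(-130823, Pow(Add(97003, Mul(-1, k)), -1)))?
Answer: Rational(-223538823, 47565104) ≈ -4.6996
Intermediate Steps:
Add(Mul(103542, Pow(-427872, -1)), Mul(-130823, Pow(Add(97003, Mul(-1, k)), -1))) = Add(Mul(103542, Pow(-427872, -1)), Mul(-130823, Pow(Add(97003, Mul(-1, 67655)), -1))) = Add(Mul(103542, Rational(-1, 427872)), Mul(-130823, Pow(Add(97003, -67655), -1))) = Add(Rational(-17257, 71312), Mul(-130823, Pow(29348, -1))) = Add(Rational(-17257, 71312), Mul(-130823, Rational(1, 29348))) = Add(Rational(-17257, 71312), Rational(-11893, 2668)) = Rational(-223538823, 47565104)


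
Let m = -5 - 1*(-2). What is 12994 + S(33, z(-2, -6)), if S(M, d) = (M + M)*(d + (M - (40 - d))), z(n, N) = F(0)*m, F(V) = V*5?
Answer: 12532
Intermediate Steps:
F(V) = 5*V
m = -3 (m = -5 + 2 = -3)
z(n, N) = 0 (z(n, N) = (5*0)*(-3) = 0*(-3) = 0)
S(M, d) = 2*M*(-40 + M + 2*d) (S(M, d) = (2*M)*(d + (M + (-40 + d))) = (2*M)*(d + (-40 + M + d)) = (2*M)*(-40 + M + 2*d) = 2*M*(-40 + M + 2*d))
12994 + S(33, z(-2, -6)) = 12994 + 2*33*(-40 + 33 + 2*0) = 12994 + 2*33*(-40 + 33 + 0) = 12994 + 2*33*(-7) = 12994 - 462 = 12532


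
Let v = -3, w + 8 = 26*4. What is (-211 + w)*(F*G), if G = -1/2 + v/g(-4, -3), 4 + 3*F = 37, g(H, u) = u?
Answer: -1265/2 ≈ -632.50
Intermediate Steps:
w = 96 (w = -8 + 26*4 = -8 + 104 = 96)
F = 11 (F = -4/3 + (1/3)*37 = -4/3 + 37/3 = 11)
G = 1/2 (G = -1/2 - 3/(-3) = -1*1/2 - 3*(-1/3) = -1/2 + 1 = 1/2 ≈ 0.50000)
(-211 + w)*(F*G) = (-211 + 96)*(11*(1/2)) = -115*11/2 = -1265/2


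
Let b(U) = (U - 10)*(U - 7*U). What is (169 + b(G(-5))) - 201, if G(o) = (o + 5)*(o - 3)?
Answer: -32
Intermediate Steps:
G(o) = (-3 + o)*(5 + o) (G(o) = (5 + o)*(-3 + o) = (-3 + o)*(5 + o))
b(U) = -6*U*(-10 + U) (b(U) = (-10 + U)*(-6*U) = -6*U*(-10 + U))
(169 + b(G(-5))) - 201 = (169 + 6*(-15 + (-5)**2 + 2*(-5))*(10 - (-15 + (-5)**2 + 2*(-5)))) - 201 = (169 + 6*(-15 + 25 - 10)*(10 - (-15 + 25 - 10))) - 201 = (169 + 6*0*(10 - 1*0)) - 201 = (169 + 6*0*(10 + 0)) - 201 = (169 + 6*0*10) - 201 = (169 + 0) - 201 = 169 - 201 = -32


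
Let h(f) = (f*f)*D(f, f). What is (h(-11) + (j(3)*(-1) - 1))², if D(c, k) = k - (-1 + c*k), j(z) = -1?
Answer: 251254201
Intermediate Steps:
D(c, k) = 1 + k - c*k (D(c, k) = k + (1 - c*k) = 1 + k - c*k)
h(f) = f²*(1 + f - f²) (h(f) = (f*f)*(1 + f - f*f) = f²*(1 + f - f²))
(h(-11) + (j(3)*(-1) - 1))² = ((-11)²*(1 - 11 - 1*(-11)²) + (-1*(-1) - 1))² = (121*(1 - 11 - 1*121) + (1 - 1))² = (121*(1 - 11 - 121) + 0)² = (121*(-131) + 0)² = (-15851 + 0)² = (-15851)² = 251254201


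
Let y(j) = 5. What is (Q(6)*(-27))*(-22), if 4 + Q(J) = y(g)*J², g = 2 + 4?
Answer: 104544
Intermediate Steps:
g = 6
Q(J) = -4 + 5*J²
(Q(6)*(-27))*(-22) = ((-4 + 5*6²)*(-27))*(-22) = ((-4 + 5*36)*(-27))*(-22) = ((-4 + 180)*(-27))*(-22) = (176*(-27))*(-22) = -4752*(-22) = 104544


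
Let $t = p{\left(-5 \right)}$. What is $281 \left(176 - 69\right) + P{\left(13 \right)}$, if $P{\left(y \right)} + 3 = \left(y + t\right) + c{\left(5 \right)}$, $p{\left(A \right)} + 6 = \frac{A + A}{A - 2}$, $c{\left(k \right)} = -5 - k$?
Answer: $\frac{210437}{7} \approx 30062.0$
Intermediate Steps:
$p{\left(A \right)} = -6 + \frac{2 A}{-2 + A}$ ($p{\left(A \right)} = -6 + \frac{A + A}{A - 2} = -6 + \frac{2 A}{-2 + A}$)
$t = - \frac{32}{7}$ ($t = \frac{4 \left(3 - -5\right)}{-2 - 5} = \frac{4 \left(3 + 5\right)}{-7} = 4 \left(- \frac{1}{7}\right) 8 = - \frac{32}{7} \approx -4.5714$)
$P{\left(y \right)} = - \frac{123}{7} + y$ ($P{\left(y \right)} = -3 + \left(\left(y - \frac{32}{7}\right) - 10\right) = -3 + \left(\left(- \frac{32}{7} + y\right) - 10\right) = -3 + \left(- \frac{102}{7} + y\right) = - \frac{123}{7} + y$)
$281 \left(176 - 69\right) + P{\left(13 \right)} = 281 \left(176 - 69\right) + \left(- \frac{123}{7} + 13\right) = 281 \cdot 107 - \frac{32}{7} = 30067 - \frac{32}{7} = \frac{210437}{7}$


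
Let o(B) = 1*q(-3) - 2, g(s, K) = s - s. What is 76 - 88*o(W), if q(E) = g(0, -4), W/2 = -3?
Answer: 252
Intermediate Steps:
W = -6 (W = 2*(-3) = -6)
g(s, K) = 0
q(E) = 0
o(B) = -2 (o(B) = 1*0 - 2 = 0 - 2 = -2)
76 - 88*o(W) = 76 - 88*(-2) = 76 + 176 = 252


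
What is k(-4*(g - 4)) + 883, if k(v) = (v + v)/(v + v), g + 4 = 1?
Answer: 884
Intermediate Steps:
g = -3 (g = -4 + 1 = -3)
k(v) = 1 (k(v) = (2*v)/((2*v)) = (2*v)*(1/(2*v)) = 1)
k(-4*(g - 4)) + 883 = 1 + 883 = 884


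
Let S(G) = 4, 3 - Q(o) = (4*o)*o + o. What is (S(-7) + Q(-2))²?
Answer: 49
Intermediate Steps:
Q(o) = 3 - o - 4*o² (Q(o) = 3 - ((4*o)*o + o) = 3 - (4*o² + o) = 3 - (o + 4*o²) = 3 + (-o - 4*o²) = 3 - o - 4*o²)
(S(-7) + Q(-2))² = (4 + (3 - 1*(-2) - 4*(-2)²))² = (4 + (3 + 2 - 4*4))² = (4 + (3 + 2 - 16))² = (4 - 11)² = (-7)² = 49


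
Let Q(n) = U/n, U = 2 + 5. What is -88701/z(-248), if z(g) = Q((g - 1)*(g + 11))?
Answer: -5234512113/7 ≈ -7.4779e+8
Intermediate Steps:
U = 7
Q(n) = 7/n
z(g) = 7/((-1 + g)*(11 + g)) (z(g) = 7/(((g - 1)*(g + 11))) = 7/(((-1 + g)*(11 + g))) = 7*(1/((-1 + g)*(11 + g))) = 7/((-1 + g)*(11 + g)))
-88701/z(-248) = -88701/(7/(-11 + (-248)² + 10*(-248))) = -88701/(7/(-11 + 61504 - 2480)) = -88701/(7/59013) = -88701/(7*(1/59013)) = -88701/7/59013 = -88701*59013/7 = -5234512113/7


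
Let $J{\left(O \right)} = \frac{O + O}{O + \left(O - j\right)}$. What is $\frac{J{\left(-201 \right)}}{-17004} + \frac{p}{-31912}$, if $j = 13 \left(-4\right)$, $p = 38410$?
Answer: $- \frac{2381313569}{1978344550} \approx -1.2037$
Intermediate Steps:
$j = -52$
$J{\left(O \right)} = \frac{2 O}{52 + 2 O}$ ($J{\left(O \right)} = \frac{O + O}{O + \left(O - -52\right)} = \frac{2 O}{O + \left(O + 52\right)} = \frac{2 O}{O + \left(52 + O\right)} = \frac{2 O}{52 + 2 O}$)
$\frac{J{\left(-201 \right)}}{-17004} + \frac{p}{-31912} = \frac{\left(-201\right) \frac{1}{26 - 201}}{-17004} + \frac{38410}{-31912} = - \frac{201}{-175} \left(- \frac{1}{17004}\right) + 38410 \left(- \frac{1}{31912}\right) = \left(-201\right) \left(- \frac{1}{175}\right) \left(- \frac{1}{17004}\right) - \frac{19205}{15956} = \frac{201}{175} \left(- \frac{1}{17004}\right) - \frac{19205}{15956} = - \frac{67}{991900} - \frac{19205}{15956} = - \frac{2381313569}{1978344550}$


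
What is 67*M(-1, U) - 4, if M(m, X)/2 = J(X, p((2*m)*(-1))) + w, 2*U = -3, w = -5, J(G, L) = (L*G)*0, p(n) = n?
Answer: -674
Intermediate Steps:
J(G, L) = 0 (J(G, L) = (G*L)*0 = 0)
U = -3/2 (U = (½)*(-3) = -3/2 ≈ -1.5000)
M(m, X) = -10 (M(m, X) = 2*(0 - 5) = 2*(-5) = -10)
67*M(-1, U) - 4 = 67*(-10) - 4 = -670 - 4 = -674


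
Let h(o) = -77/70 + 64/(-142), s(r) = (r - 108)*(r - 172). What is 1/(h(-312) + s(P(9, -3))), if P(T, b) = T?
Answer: 710/11456169 ≈ 6.1975e-5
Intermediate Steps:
s(r) = (-172 + r)*(-108 + r) (s(r) = (-108 + r)*(-172 + r) = (-172 + r)*(-108 + r))
h(o) = -1101/710 (h(o) = -77*1/70 + 64*(-1/142) = -11/10 - 32/71 = -1101/710)
1/(h(-312) + s(P(9, -3))) = 1/(-1101/710 + (18576 + 9**2 - 280*9)) = 1/(-1101/710 + (18576 + 81 - 2520)) = 1/(-1101/710 + 16137) = 1/(11456169/710) = 710/11456169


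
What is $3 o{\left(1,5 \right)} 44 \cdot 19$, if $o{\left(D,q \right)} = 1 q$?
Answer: $12540$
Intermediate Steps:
$o{\left(D,q \right)} = q$
$3 o{\left(1,5 \right)} 44 \cdot 19 = 3 \cdot 5 \cdot 44 \cdot 19 = 15 \cdot 44 \cdot 19 = 660 \cdot 19 = 12540$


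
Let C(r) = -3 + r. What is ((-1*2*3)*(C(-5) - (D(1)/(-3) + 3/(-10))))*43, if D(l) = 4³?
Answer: -17587/5 ≈ -3517.4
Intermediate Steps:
D(l) = 64
((-1*2*3)*(C(-5) - (D(1)/(-3) + 3/(-10))))*43 = ((-1*2*3)*((-3 - 5) - (64/(-3) + 3/(-10))))*43 = ((-2*3)*(-8 - (64*(-⅓) + 3*(-⅒))))*43 = -6*(-8 - (-64/3 - 3/10))*43 = -6*(-8 - 1*(-649/30))*43 = -6*(-8 + 649/30)*43 = -6*409/30*43 = -409/5*43 = -17587/5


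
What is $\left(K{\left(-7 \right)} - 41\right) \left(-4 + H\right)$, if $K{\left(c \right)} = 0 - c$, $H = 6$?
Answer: $-68$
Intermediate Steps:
$K{\left(c \right)} = - c$
$\left(K{\left(-7 \right)} - 41\right) \left(-4 + H\right) = \left(\left(-1\right) \left(-7\right) - 41\right) \left(-4 + 6\right) = \left(7 - 41\right) 2 = \left(-34\right) 2 = -68$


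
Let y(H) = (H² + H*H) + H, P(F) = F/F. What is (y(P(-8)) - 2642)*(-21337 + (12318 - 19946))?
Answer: 76438635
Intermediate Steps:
P(F) = 1
y(H) = H + 2*H² (y(H) = (H² + H²) + H = 2*H² + H = H + 2*H²)
(y(P(-8)) - 2642)*(-21337 + (12318 - 19946)) = (1*(1 + 2*1) - 2642)*(-21337 + (12318 - 19946)) = (1*(1 + 2) - 2642)*(-21337 - 7628) = (1*3 - 2642)*(-28965) = (3 - 2642)*(-28965) = -2639*(-28965) = 76438635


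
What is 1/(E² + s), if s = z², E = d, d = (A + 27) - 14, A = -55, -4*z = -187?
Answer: 16/63193 ≈ 0.00025319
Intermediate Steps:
z = 187/4 (z = -¼*(-187) = 187/4 ≈ 46.750)
d = -42 (d = (-55 + 27) - 14 = -28 - 14 = -42)
E = -42
s = 34969/16 (s = (187/4)² = 34969/16 ≈ 2185.6)
1/(E² + s) = 1/((-42)² + 34969/16) = 1/(1764 + 34969/16) = 1/(63193/16) = 16/63193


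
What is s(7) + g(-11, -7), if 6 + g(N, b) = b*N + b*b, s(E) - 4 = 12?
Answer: 136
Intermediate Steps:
s(E) = 16 (s(E) = 4 + 12 = 16)
g(N, b) = -6 + b² + N*b (g(N, b) = -6 + (b*N + b*b) = -6 + (N*b + b²) = -6 + (b² + N*b) = -6 + b² + N*b)
s(7) + g(-11, -7) = 16 + (-6 + (-7)² - 11*(-7)) = 16 + (-6 + 49 + 77) = 16 + 120 = 136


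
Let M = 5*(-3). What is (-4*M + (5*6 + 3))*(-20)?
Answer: -1860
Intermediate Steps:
M = -15
(-4*M + (5*6 + 3))*(-20) = (-4*(-15) + (5*6 + 3))*(-20) = (60 + (30 + 3))*(-20) = (60 + 33)*(-20) = 93*(-20) = -1860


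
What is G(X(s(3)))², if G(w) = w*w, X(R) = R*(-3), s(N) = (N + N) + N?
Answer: 531441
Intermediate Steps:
s(N) = 3*N (s(N) = 2*N + N = 3*N)
X(R) = -3*R
G(w) = w²
G(X(s(3)))² = ((-9*3)²)² = ((-3*9)²)² = ((-27)²)² = 729² = 531441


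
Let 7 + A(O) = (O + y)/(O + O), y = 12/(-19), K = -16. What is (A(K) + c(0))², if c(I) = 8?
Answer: 53361/23104 ≈ 2.3096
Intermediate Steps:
y = -12/19 (y = 12*(-1/19) = -12/19 ≈ -0.63158)
A(O) = -7 + (-12/19 + O)/(2*O) (A(O) = -7 + (O - 12/19)/(O + O) = -7 + (-12/19 + O)/((2*O)) = -7 + (-12/19 + O)*(1/(2*O)) = -7 + (-12/19 + O)/(2*O))
(A(K) + c(0))² = ((1/38)*(-12 - 247*(-16))/(-16) + 8)² = ((1/38)*(-1/16)*(-12 + 3952) + 8)² = ((1/38)*(-1/16)*3940 + 8)² = (-985/152 + 8)² = (231/152)² = 53361/23104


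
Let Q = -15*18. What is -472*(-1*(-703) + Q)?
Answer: -204376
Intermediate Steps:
Q = -270
-472*(-1*(-703) + Q) = -472*(-1*(-703) - 270) = -472*(703 - 270) = -472*433 = -204376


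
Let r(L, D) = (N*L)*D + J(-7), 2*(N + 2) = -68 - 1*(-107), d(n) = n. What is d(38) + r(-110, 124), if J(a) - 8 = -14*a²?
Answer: -239340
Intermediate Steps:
N = 35/2 (N = -2 + (-68 - 1*(-107))/2 = -2 + (-68 + 107)/2 = -2 + (½)*39 = -2 + 39/2 = 35/2 ≈ 17.500)
J(a) = 8 - 14*a²
r(L, D) = -678 + 35*D*L/2 (r(L, D) = (35*L/2)*D + (8 - 14*(-7)²) = 35*D*L/2 + (8 - 14*49) = 35*D*L/2 + (8 - 686) = 35*D*L/2 - 678 = -678 + 35*D*L/2)
d(38) + r(-110, 124) = 38 + (-678 + (35/2)*124*(-110)) = 38 + (-678 - 238700) = 38 - 239378 = -239340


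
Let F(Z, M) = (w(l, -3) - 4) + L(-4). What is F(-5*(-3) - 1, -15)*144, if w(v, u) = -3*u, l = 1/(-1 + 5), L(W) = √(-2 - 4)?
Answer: 720 + 144*I*√6 ≈ 720.0 + 352.73*I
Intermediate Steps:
L(W) = I*√6 (L(W) = √(-6) = I*√6)
l = ¼ (l = 1/4 = ¼ ≈ 0.25000)
F(Z, M) = 5 + I*√6 (F(Z, M) = (-3*(-3) - 4) + I*√6 = (9 - 4) + I*√6 = 5 + I*√6)
F(-5*(-3) - 1, -15)*144 = (5 + I*√6)*144 = 720 + 144*I*√6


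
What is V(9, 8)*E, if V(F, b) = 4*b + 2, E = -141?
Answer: -4794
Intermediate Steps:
V(F, b) = 2 + 4*b
V(9, 8)*E = (2 + 4*8)*(-141) = (2 + 32)*(-141) = 34*(-141) = -4794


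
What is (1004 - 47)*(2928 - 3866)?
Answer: -897666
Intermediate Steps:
(1004 - 47)*(2928 - 3866) = 957*(-938) = -897666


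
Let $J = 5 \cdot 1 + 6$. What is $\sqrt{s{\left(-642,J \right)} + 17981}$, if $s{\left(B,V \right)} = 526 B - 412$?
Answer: $i \sqrt{320123} \approx 565.79 i$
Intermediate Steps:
$J = 11$ ($J = 5 + 6 = 11$)
$s{\left(B,V \right)} = -412 + 526 B$
$\sqrt{s{\left(-642,J \right)} + 17981} = \sqrt{\left(-412 + 526 \left(-642\right)\right) + 17981} = \sqrt{\left(-412 - 337692\right) + 17981} = \sqrt{-338104 + 17981} = \sqrt{-320123} = i \sqrt{320123}$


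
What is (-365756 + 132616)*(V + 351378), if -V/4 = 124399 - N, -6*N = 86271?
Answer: 47498078480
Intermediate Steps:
N = -28757/2 (N = -1/6*86271 = -28757/2 ≈ -14379.)
V = -555110 (V = -4*(124399 - 1*(-28757/2)) = -4*(124399 + 28757/2) = -4*277555/2 = -555110)
(-365756 + 132616)*(V + 351378) = (-365756 + 132616)*(-555110 + 351378) = -233140*(-203732) = 47498078480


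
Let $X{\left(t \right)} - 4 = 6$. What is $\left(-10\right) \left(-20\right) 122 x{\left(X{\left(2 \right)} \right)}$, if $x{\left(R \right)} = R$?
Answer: $244000$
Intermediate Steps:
$X{\left(t \right)} = 10$ ($X{\left(t \right)} = 4 + 6 = 10$)
$\left(-10\right) \left(-20\right) 122 x{\left(X{\left(2 \right)} \right)} = \left(-10\right) \left(-20\right) 122 \cdot 10 = 200 \cdot 122 \cdot 10 = 24400 \cdot 10 = 244000$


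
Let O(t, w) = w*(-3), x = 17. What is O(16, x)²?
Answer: 2601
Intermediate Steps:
O(t, w) = -3*w
O(16, x)² = (-3*17)² = (-51)² = 2601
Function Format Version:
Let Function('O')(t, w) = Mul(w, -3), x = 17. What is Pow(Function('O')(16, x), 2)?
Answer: 2601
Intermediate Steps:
Function('O')(t, w) = Mul(-3, w)
Pow(Function('O')(16, x), 2) = Pow(Mul(-3, 17), 2) = Pow(-51, 2) = 2601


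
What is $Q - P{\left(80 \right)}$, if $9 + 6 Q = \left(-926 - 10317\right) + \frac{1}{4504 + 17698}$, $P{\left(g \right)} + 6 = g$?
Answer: $- \frac{86558197}{44404} \approx -1949.3$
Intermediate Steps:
$P{\left(g \right)} = -6 + g$
$Q = - \frac{83272301}{44404}$ ($Q = - \frac{3}{2} + \frac{\left(-926 - 10317\right) + \frac{1}{4504 + 17698}}{6} = - \frac{3}{2} + \frac{-11243 + \frac{1}{22202}}{6} = - \frac{3}{2} + \frac{1}{6} \left(- \frac{249617085}{22202}\right) = - \frac{3}{2} - \frac{83205695}{44404} = - \frac{83272301}{44404} \approx -1875.3$)
$Q - P{\left(80 \right)} = - \frac{83272301}{44404} - \left(-6 + 80\right) = - \frac{83272301}{44404} - 74 = - \frac{86558197}{44404}$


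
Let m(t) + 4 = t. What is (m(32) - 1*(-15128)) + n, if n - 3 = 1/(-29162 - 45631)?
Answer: 1133787086/74793 ≈ 15159.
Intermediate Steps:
n = 224378/74793 (n = 3 + 1/(-29162 - 45631) = 3 + 1/(-74793) = 3 - 1/74793 = 224378/74793 ≈ 3.0000)
m(t) = -4 + t
(m(32) - 1*(-15128)) + n = ((-4 + 32) - 1*(-15128)) + 224378/74793 = (28 + 15128) + 224378/74793 = 15156 + 224378/74793 = 1133787086/74793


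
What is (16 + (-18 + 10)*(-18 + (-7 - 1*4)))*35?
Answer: 8680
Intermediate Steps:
(16 + (-18 + 10)*(-18 + (-7 - 1*4)))*35 = (16 - 8*(-18 + (-7 - 4)))*35 = (16 - 8*(-18 - 11))*35 = (16 - 8*(-29))*35 = (16 + 232)*35 = 248*35 = 8680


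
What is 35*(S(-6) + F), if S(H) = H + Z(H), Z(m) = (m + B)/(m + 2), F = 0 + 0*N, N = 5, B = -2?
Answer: -140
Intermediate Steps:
F = 0 (F = 0 + 0*5 = 0 + 0 = 0)
Z(m) = (-2 + m)/(2 + m) (Z(m) = (m - 2)/(m + 2) = (-2 + m)/(2 + m))
S(H) = H + (-2 + H)/(2 + H)
35*(S(-6) + F) = 35*((-2 - 6 - 6*(2 - 6))/(2 - 6) + 0) = 35*((-2 - 6 - 6*(-4))/(-4) + 0) = 35*(-(-2 - 6 + 24)/4 + 0) = 35*(-¼*16 + 0) = 35*(-4 + 0) = 35*(-4) = -140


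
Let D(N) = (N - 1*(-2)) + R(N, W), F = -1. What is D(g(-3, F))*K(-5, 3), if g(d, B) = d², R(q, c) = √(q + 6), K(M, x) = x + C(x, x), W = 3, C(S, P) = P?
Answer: 66 + 6*√15 ≈ 89.238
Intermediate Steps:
K(M, x) = 2*x (K(M, x) = x + x = 2*x)
R(q, c) = √(6 + q)
D(N) = 2 + N + √(6 + N) (D(N) = (N - 1*(-2)) + √(6 + N) = (N + 2) + √(6 + N) = (2 + N) + √(6 + N) = 2 + N + √(6 + N))
D(g(-3, F))*K(-5, 3) = (2 + (-3)² + √(6 + (-3)²))*(2*3) = (2 + 9 + √(6 + 9))*6 = (2 + 9 + √15)*6 = (11 + √15)*6 = 66 + 6*√15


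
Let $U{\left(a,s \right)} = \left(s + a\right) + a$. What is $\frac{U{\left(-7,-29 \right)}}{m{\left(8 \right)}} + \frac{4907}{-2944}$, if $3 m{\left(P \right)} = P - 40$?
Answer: $\frac{6961}{2944} \approx 2.3645$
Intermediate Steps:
$U{\left(a,s \right)} = s + 2 a$ ($U{\left(a,s \right)} = \left(a + s\right) + a = s + 2 a$)
$m{\left(P \right)} = - \frac{40}{3} + \frac{P}{3}$ ($m{\left(P \right)} = \frac{P - 40}{3} = \frac{-40 + P}{3} = - \frac{40}{3} + \frac{P}{3}$)
$\frac{U{\left(-7,-29 \right)}}{m{\left(8 \right)}} + \frac{4907}{-2944} = \frac{-29 + 2 \left(-7\right)}{- \frac{40}{3} + \frac{1}{3} \cdot 8} + \frac{4907}{-2944} = \frac{-29 - 14}{- \frac{40}{3} + \frac{8}{3}} + 4907 \left(- \frac{1}{2944}\right) = - \frac{43}{- \frac{32}{3}} - \frac{4907}{2944} = \left(-43\right) \left(- \frac{3}{32}\right) - \frac{4907}{2944} = \frac{129}{32} - \frac{4907}{2944} = \frac{6961}{2944}$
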